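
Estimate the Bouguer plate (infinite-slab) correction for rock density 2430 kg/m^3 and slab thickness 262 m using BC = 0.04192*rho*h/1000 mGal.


BC = 0.04192 * rho * h / 1000
= 0.04192 * 2430 * 262 / 1000
= 26.6888 mGal

26.6888


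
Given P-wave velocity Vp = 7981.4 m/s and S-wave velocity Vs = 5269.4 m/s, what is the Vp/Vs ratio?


Vp/Vs = 7981.4 / 5269.4
= 1.5147

1.5147


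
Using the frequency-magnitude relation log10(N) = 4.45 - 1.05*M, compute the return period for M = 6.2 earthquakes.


log10(N) = 4.45 - 1.05*6.2 = -2.06
N = 10^-2.06 = 0.00871
T = 1/N = 1/0.00871 = 114.8154 years

114.8154


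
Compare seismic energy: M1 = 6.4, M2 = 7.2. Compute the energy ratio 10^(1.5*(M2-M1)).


M2 - M1 = 7.2 - 6.4 = 0.8
1.5 * 0.8 = 1.2
ratio = 10^1.2 = 15.85

15.85


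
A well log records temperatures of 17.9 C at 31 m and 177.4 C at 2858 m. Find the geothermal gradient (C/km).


dT = 177.4 - 17.9 = 159.5 C
dz = 2858 - 31 = 2827 m
gradient = dT/dz * 1000 = 159.5/2827 * 1000 = 56.4202 C/km

56.4202


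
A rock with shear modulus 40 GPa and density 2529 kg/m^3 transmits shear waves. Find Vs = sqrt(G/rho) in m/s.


Convert G to Pa: G = 40e9 Pa
Compute G/rho = 40e9 / 2529 = 15816528.272
Vs = sqrt(15816528.272) = 3977.0 m/s

3977.0


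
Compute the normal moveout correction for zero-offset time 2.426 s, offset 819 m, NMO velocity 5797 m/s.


x/Vnmo = 819/5797 = 0.14128
(x/Vnmo)^2 = 0.01996
t0^2 = 5.885476
sqrt(5.885476 + 0.01996) = 2.43011
dt = 2.43011 - 2.426 = 0.00411

0.00411


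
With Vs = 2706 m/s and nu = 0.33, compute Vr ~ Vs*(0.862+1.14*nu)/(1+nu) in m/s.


Numerator factor = 0.862 + 1.14*0.33 = 1.2382
Denominator = 1 + 0.33 = 1.33
Vr = 2706 * 1.2382 / 1.33 = 2519.22 m/s

2519.22


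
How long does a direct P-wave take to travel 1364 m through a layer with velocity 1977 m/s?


t = x / V
= 1364 / 1977
= 0.6899 s

0.6899


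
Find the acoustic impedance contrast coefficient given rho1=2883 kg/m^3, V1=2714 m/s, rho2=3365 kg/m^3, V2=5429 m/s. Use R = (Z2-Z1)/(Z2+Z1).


Z1 = 2883 * 2714 = 7824462
Z2 = 3365 * 5429 = 18268585
R = (18268585 - 7824462) / (18268585 + 7824462) = 10444123 / 26093047 = 0.4003

0.4003


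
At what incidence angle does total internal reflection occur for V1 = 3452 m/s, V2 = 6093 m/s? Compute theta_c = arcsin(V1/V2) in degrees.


V1/V2 = 3452/6093 = 0.566552
theta_c = arcsin(0.566552) = 34.5101 degrees

34.5101


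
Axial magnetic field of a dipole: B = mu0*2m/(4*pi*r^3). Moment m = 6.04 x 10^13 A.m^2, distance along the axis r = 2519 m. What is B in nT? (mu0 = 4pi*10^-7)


m = 6.04 x 10^13 = 60400000000000 A.m^2
2m = 120800000000000 A.m^2
r^3 = 2519^3 = 15983964359
B = (4pi*10^-7) * 120800000000000 / (4*pi * 15983964359) * 1e9
= 151801757.021459 / 200860420021.9 * 1e9
= 755757.4409 nT

755757.4409


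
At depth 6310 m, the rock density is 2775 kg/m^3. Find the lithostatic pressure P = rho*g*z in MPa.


P = rho * g * z / 1e6
= 2775 * 9.81 * 6310 / 1e6
= 171775552.5 / 1e6
= 171.7756 MPa

171.7756


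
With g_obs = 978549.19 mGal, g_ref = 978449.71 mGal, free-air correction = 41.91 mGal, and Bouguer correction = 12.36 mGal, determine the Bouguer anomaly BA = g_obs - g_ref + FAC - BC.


BA = g_obs - g_ref + FAC - BC
= 978549.19 - 978449.71 + 41.91 - 12.36
= 129.03 mGal

129.03


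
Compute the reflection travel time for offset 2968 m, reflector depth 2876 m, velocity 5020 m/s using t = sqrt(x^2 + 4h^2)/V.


x^2 + 4h^2 = 2968^2 + 4*2876^2 = 8809024 + 33085504 = 41894528
sqrt(41894528) = 6472.5982
t = 6472.5982 / 5020 = 1.2894 s

1.2894


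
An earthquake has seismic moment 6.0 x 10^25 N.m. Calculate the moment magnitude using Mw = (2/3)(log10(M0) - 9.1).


log10(M0) = log10(6.0 x 10^25) = 25.7782
Mw = 2/3 * (25.7782 - 9.1)
= 2/3 * 16.6782
= 11.12

11.12


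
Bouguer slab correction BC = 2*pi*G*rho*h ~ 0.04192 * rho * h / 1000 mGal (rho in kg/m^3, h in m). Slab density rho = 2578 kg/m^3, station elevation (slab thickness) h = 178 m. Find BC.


BC = 0.04192 * rho * h / 1000
= 0.04192 * 2578 * 178 / 1000
= 19.2364 mGal

19.2364


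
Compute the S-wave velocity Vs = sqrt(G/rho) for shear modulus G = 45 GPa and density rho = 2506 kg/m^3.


Convert G to Pa: G = 45e9 Pa
Compute G/rho = 45e9 / 2506 = 17956903.4318
Vs = sqrt(17956903.4318) = 4237.56 m/s

4237.56


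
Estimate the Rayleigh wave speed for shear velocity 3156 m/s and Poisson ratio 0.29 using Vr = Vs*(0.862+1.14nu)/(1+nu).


Numerator factor = 0.862 + 1.14*0.29 = 1.1926
Denominator = 1 + 0.29 = 1.29
Vr = 3156 * 1.1926 / 1.29 = 2917.71 m/s

2917.71


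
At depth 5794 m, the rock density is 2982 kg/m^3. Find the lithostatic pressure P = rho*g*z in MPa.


P = rho * g * z / 1e6
= 2982 * 9.81 * 5794 / 1e6
= 169494315.48 / 1e6
= 169.4943 MPa

169.4943


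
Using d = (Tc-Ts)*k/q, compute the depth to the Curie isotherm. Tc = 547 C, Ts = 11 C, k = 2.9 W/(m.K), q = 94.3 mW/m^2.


T_Curie - T_surf = 547 - 11 = 536 C
Convert q to W/m^2: 94.3 mW/m^2 = 0.0943 W/m^2
d = 536 * 2.9 / 0.0943 = 16483.56 m

16483.56


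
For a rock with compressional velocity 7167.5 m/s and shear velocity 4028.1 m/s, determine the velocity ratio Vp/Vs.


Vp/Vs = 7167.5 / 4028.1
= 1.7794

1.7794


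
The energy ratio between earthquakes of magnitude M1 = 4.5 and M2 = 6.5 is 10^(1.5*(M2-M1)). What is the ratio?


M2 - M1 = 6.5 - 4.5 = 2.0
1.5 * 2.0 = 3.0
ratio = 10^3.0 = 1000.0

1000.0


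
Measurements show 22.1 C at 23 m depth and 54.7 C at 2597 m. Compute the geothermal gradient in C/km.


dT = 54.7 - 22.1 = 32.6 C
dz = 2597 - 23 = 2574 m
gradient = dT/dz * 1000 = 32.6/2574 * 1000 = 12.6651 C/km

12.6651


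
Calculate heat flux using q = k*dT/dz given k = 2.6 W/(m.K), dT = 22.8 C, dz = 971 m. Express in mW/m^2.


q = k * dT / dz * 1000
= 2.6 * 22.8 / 971 * 1000
= 0.06105 * 1000
= 61.0505 mW/m^2

61.0505


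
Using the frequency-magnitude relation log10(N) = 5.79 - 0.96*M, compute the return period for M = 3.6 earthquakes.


log10(N) = 5.79 - 0.96*3.6 = 2.334
N = 10^2.334 = 215.774441
T = 1/N = 1/215.774441 = 0.0046 years

0.0046


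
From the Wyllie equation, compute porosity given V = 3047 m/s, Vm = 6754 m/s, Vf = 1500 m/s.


1/V - 1/Vm = 1/3047 - 1/6754 = 0.00018013
1/Vf - 1/Vm = 1/1500 - 1/6754 = 0.00051861
phi = 0.00018013 / 0.00051861 = 0.3473

0.3473


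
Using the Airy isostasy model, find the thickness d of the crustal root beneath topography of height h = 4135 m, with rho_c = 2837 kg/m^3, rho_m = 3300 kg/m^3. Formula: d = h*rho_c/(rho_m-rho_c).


rho_m - rho_c = 3300 - 2837 = 463
d = 4135 * 2837 / 463
= 11730995 / 463
= 25336.92 m

25336.92


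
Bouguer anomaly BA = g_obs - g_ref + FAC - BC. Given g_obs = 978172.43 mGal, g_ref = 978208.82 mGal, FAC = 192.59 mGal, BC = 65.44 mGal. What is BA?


BA = g_obs - g_ref + FAC - BC
= 978172.43 - 978208.82 + 192.59 - 65.44
= 90.76 mGal

90.76


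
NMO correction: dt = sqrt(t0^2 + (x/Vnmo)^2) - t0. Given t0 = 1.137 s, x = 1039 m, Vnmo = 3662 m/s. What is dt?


x/Vnmo = 1039/3662 = 0.283725
(x/Vnmo)^2 = 0.0805
t0^2 = 1.292769
sqrt(1.292769 + 0.0805) = 1.171865
dt = 1.171865 - 1.137 = 0.034865

0.034865


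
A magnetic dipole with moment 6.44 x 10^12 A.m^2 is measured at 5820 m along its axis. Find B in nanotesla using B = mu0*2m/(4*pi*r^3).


m = 6.44 x 10^12 = 6440000000000 A.m^2
2m = 12880000000000 A.m^2
r^3 = 5820^3 = 197137368000
B = (4pi*10^-7) * 12880000000000 / (4*pi * 197137368000) * 1e9
= 16185485.351295 / 2477301228227.31 * 1e9
= 6533.5152 nT

6533.5152


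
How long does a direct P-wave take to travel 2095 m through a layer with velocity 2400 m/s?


t = x / V
= 2095 / 2400
= 0.8729 s

0.8729


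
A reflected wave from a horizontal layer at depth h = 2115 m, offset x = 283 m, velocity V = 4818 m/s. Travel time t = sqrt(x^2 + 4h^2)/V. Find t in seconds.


x^2 + 4h^2 = 283^2 + 4*2115^2 = 80089 + 17892900 = 17972989
sqrt(17972989) = 4239.4562
t = 4239.4562 / 4818 = 0.8799 s

0.8799


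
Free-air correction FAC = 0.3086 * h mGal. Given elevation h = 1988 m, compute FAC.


FAC = 0.3086 * h
= 0.3086 * 1988
= 613.4968 mGal

613.4968


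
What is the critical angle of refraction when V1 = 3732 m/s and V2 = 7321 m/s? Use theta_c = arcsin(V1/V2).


V1/V2 = 3732/7321 = 0.509766
theta_c = arcsin(0.509766) = 30.6483 degrees

30.6483


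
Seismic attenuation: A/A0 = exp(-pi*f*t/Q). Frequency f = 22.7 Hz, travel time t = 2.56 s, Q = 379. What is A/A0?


pi*f*t/Q = pi*22.7*2.56/379 = 0.4817
A/A0 = exp(-0.4817) = 0.617732

0.617732


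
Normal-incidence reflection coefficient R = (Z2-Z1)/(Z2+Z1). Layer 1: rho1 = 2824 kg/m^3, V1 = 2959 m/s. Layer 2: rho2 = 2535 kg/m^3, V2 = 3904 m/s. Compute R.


Z1 = 2824 * 2959 = 8356216
Z2 = 2535 * 3904 = 9896640
R = (9896640 - 8356216) / (9896640 + 8356216) = 1540424 / 18252856 = 0.0844

0.0844


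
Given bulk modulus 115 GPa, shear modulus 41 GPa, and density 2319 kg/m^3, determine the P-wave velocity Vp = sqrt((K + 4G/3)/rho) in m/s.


First compute the effective modulus:
K + 4G/3 = 115e9 + 4*41e9/3 = 169666666666.67 Pa
Then divide by density:
169666666666.67 / 2319 = 73163719.9943 Pa/(kg/m^3)
Take the square root:
Vp = sqrt(73163719.9943) = 8553.58 m/s

8553.58


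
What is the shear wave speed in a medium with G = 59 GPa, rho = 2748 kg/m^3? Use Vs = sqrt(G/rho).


Convert G to Pa: G = 59e9 Pa
Compute G/rho = 59e9 / 2748 = 21470160.1164
Vs = sqrt(21470160.1164) = 4633.59 m/s

4633.59


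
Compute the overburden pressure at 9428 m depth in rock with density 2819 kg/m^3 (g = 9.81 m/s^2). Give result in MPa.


P = rho * g * z / 1e6
= 2819 * 9.81 * 9428 / 1e6
= 260725588.92 / 1e6
= 260.7256 MPa

260.7256


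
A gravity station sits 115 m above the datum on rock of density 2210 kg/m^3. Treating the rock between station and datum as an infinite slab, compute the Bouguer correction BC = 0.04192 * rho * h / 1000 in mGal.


BC = 0.04192 * rho * h / 1000
= 0.04192 * 2210 * 115 / 1000
= 10.654 mGal

10.654


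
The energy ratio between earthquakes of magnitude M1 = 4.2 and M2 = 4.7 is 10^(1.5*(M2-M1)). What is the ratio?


M2 - M1 = 4.7 - 4.2 = 0.5
1.5 * 0.5 = 0.75
ratio = 10^0.75 = 5.62

5.62


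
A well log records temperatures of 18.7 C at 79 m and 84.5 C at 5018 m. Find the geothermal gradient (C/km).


dT = 84.5 - 18.7 = 65.8 C
dz = 5018 - 79 = 4939 m
gradient = dT/dz * 1000 = 65.8/4939 * 1000 = 13.3225 C/km

13.3225


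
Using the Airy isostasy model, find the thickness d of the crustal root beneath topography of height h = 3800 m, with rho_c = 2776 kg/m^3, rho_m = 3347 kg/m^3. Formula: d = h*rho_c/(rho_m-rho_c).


rho_m - rho_c = 3347 - 2776 = 571
d = 3800 * 2776 / 571
= 10548800 / 571
= 18474.26 m

18474.26


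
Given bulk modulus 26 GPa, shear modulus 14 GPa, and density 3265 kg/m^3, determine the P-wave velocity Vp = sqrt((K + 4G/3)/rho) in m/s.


First compute the effective modulus:
K + 4G/3 = 26e9 + 4*14e9/3 = 44666666666.67 Pa
Then divide by density:
44666666666.67 / 3265 = 13680449.2088 Pa/(kg/m^3)
Take the square root:
Vp = sqrt(13680449.2088) = 3698.71 m/s

3698.71


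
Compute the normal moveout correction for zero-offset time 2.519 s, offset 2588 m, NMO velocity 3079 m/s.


x/Vnmo = 2588/3079 = 0.840533
(x/Vnmo)^2 = 0.706495
t0^2 = 6.345361
sqrt(6.345361 + 0.706495) = 2.655533
dt = 2.655533 - 2.519 = 0.136533

0.136533


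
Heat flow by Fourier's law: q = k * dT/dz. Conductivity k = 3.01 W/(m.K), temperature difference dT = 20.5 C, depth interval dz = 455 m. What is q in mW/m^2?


q = k * dT / dz * 1000
= 3.01 * 20.5 / 455 * 1000
= 0.135615 * 1000
= 135.6154 mW/m^2

135.6154


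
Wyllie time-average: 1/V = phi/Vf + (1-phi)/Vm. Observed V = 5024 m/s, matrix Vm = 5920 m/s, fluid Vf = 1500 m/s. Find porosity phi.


1/V - 1/Vm = 1/5024 - 1/5920 = 3.013e-05
1/Vf - 1/Vm = 1/1500 - 1/5920 = 0.00049775
phi = 3.013e-05 / 0.00049775 = 0.0605

0.0605


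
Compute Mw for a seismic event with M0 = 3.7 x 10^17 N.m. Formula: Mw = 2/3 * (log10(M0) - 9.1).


log10(M0) = log10(3.7 x 10^17) = 17.5682
Mw = 2/3 * (17.5682 - 9.1)
= 2/3 * 8.4682
= 5.65

5.65


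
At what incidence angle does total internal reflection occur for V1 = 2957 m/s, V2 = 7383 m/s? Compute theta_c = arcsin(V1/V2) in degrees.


V1/V2 = 2957/7383 = 0.400515
theta_c = arcsin(0.400515) = 23.6104 degrees

23.6104


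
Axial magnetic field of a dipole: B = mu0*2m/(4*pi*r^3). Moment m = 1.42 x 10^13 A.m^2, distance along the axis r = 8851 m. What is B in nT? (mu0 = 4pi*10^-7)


m = 1.42 x 10^13 = 14200000000000 A.m^2
2m = 28400000000000 A.m^2
r^3 = 8851^3 = 693389119051
B = (4pi*10^-7) * 28400000000000 / (4*pi * 693389119051) * 1e9
= 35688492.54478 / 8713384649958.88 * 1e9
= 4095.8243 nT

4095.8243


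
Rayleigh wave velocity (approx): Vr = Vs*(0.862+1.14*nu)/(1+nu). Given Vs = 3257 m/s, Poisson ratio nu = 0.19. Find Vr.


Numerator factor = 0.862 + 1.14*0.19 = 1.0786
Denominator = 1 + 0.19 = 1.19
Vr = 3257 * 1.0786 / 1.19 = 2952.1 m/s

2952.1


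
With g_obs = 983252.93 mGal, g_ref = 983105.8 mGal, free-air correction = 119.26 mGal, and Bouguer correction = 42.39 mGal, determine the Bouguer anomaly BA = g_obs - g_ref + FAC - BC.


BA = g_obs - g_ref + FAC - BC
= 983252.93 - 983105.8 + 119.26 - 42.39
= 224.0 mGal

224.0


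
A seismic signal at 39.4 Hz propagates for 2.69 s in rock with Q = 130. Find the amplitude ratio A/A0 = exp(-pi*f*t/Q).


pi*f*t/Q = pi*39.4*2.69/130 = 2.561268
A/A0 = exp(-2.561268) = 0.077207

0.077207


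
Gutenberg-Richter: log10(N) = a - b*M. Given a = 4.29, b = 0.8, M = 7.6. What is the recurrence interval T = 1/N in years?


log10(N) = 4.29 - 0.8*7.6 = -1.79
N = 10^-1.79 = 0.016218
T = 1/N = 1/0.016218 = 61.6595 years

61.6595


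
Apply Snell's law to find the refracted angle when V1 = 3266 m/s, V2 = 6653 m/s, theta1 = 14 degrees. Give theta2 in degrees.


sin(theta1) = sin(14 deg) = 0.241922
sin(theta2) = V2/V1 * sin(theta1) = 6653/3266 * 0.241922 = 0.492807
theta2 = arcsin(0.492807) = 29.5252 degrees

29.5252


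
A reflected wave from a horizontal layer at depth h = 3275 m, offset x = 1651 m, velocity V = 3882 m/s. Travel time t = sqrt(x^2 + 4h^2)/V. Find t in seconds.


x^2 + 4h^2 = 1651^2 + 4*3275^2 = 2725801 + 42902500 = 45628301
sqrt(45628301) = 6754.8724
t = 6754.8724 / 3882 = 1.74 s

1.74


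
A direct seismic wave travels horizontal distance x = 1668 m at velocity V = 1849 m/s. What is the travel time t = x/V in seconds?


t = x / V
= 1668 / 1849
= 0.9021 s

0.9021


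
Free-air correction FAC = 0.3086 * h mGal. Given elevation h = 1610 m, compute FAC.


FAC = 0.3086 * h
= 0.3086 * 1610
= 496.846 mGal

496.846


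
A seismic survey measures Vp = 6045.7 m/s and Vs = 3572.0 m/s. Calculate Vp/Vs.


Vp/Vs = 6045.7 / 3572.0
= 1.6925

1.6925


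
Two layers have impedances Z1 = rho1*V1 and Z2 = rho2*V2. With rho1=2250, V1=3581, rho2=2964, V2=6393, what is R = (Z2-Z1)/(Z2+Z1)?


Z1 = 2250 * 3581 = 8057250
Z2 = 2964 * 6393 = 18948852
R = (18948852 - 8057250) / (18948852 + 8057250) = 10891602 / 27006102 = 0.4033

0.4033


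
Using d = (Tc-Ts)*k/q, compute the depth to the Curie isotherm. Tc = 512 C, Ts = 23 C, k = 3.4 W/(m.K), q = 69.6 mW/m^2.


T_Curie - T_surf = 512 - 23 = 489 C
Convert q to W/m^2: 69.6 mW/m^2 = 0.0696 W/m^2
d = 489 * 3.4 / 0.0696 = 23887.93 m

23887.93


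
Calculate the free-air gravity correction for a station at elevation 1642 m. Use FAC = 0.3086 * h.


FAC = 0.3086 * h
= 0.3086 * 1642
= 506.7212 mGal

506.7212


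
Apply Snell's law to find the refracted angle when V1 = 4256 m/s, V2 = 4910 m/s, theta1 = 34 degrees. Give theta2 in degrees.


sin(theta1) = sin(34 deg) = 0.559193
sin(theta2) = V2/V1 * sin(theta1) = 4910/4256 * 0.559193 = 0.645122
theta2 = arcsin(0.645122) = 40.1748 degrees

40.1748


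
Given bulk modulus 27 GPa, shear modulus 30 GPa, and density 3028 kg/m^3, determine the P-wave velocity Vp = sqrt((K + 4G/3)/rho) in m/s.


First compute the effective modulus:
K + 4G/3 = 27e9 + 4*30e9/3 = 67000000000.0 Pa
Then divide by density:
67000000000.0 / 3028 = 22126816.3804 Pa/(kg/m^3)
Take the square root:
Vp = sqrt(22126816.3804) = 4703.92 m/s

4703.92


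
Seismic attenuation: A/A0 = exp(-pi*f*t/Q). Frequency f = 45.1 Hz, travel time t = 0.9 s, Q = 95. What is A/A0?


pi*f*t/Q = pi*45.1*0.9/95 = 1.342287
A/A0 = exp(-1.342287) = 0.261248

0.261248


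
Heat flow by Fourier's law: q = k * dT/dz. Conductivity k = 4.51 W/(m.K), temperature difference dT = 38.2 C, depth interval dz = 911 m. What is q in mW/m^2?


q = k * dT / dz * 1000
= 4.51 * 38.2 / 911 * 1000
= 0.189113 * 1000
= 189.1131 mW/m^2

189.1131


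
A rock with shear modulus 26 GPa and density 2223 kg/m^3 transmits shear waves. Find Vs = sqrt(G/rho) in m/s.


Convert G to Pa: G = 26e9 Pa
Compute G/rho = 26e9 / 2223 = 11695906.4327
Vs = sqrt(11695906.4327) = 3419.93 m/s

3419.93


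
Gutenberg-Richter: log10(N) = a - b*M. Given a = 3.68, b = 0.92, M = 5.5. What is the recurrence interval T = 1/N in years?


log10(N) = 3.68 - 0.92*5.5 = -1.38
N = 10^-1.38 = 0.041687
T = 1/N = 1/0.041687 = 23.9883 years

23.9883


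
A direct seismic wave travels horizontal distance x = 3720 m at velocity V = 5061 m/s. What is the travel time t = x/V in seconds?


t = x / V
= 3720 / 5061
= 0.735 s

0.735


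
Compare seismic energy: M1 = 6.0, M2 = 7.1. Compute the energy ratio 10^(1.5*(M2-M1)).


M2 - M1 = 7.1 - 6.0 = 1.1
1.5 * 1.1 = 1.65
ratio = 10^1.65 = 44.67

44.67


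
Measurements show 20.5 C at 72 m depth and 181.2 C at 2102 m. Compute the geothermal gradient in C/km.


dT = 181.2 - 20.5 = 160.7 C
dz = 2102 - 72 = 2030 m
gradient = dT/dz * 1000 = 160.7/2030 * 1000 = 79.1626 C/km

79.1626


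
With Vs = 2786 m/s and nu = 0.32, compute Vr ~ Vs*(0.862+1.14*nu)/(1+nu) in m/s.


Numerator factor = 0.862 + 1.14*0.32 = 1.2268
Denominator = 1 + 0.32 = 1.32
Vr = 2786 * 1.2268 / 1.32 = 2589.29 m/s

2589.29


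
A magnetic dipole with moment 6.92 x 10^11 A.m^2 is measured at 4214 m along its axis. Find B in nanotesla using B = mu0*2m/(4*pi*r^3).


m = 6.92 x 10^11 = 692000000000 A.m^2
2m = 1384000000000 A.m^2
r^3 = 4214^3 = 74831352344
B = (4pi*10^-7) * 1384000000000 / (4*pi * 74831352344) * 1e9
= 1739185.693027 / 940358507128.4 * 1e9
= 1849.4922 nT

1849.4922


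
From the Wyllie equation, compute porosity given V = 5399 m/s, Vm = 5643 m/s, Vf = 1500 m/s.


1/V - 1/Vm = 1/5399 - 1/5643 = 8.01e-06
1/Vf - 1/Vm = 1/1500 - 1/5643 = 0.00048946
phi = 8.01e-06 / 0.00048946 = 0.0164

0.0164


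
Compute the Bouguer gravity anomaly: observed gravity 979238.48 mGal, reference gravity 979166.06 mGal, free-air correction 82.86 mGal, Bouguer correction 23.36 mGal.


BA = g_obs - g_ref + FAC - BC
= 979238.48 - 979166.06 + 82.86 - 23.36
= 131.92 mGal

131.92


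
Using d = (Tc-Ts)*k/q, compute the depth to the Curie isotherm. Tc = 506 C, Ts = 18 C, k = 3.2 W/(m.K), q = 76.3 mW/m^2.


T_Curie - T_surf = 506 - 18 = 488 C
Convert q to W/m^2: 76.3 mW/m^2 = 0.0763 W/m^2
d = 488 * 3.2 / 0.0763 = 20466.58 m

20466.58


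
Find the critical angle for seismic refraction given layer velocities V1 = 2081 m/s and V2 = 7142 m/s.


V1/V2 = 2081/7142 = 0.291375
theta_c = arcsin(0.291375) = 16.9403 degrees

16.9403


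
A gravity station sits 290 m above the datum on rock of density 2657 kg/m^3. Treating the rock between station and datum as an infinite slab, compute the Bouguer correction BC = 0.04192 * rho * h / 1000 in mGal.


BC = 0.04192 * rho * h / 1000
= 0.04192 * 2657 * 290 / 1000
= 32.3006 mGal

32.3006


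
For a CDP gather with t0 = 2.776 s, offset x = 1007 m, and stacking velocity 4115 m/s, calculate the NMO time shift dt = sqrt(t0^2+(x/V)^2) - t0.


x/Vnmo = 1007/4115 = 0.244714
(x/Vnmo)^2 = 0.059885
t0^2 = 7.706176
sqrt(7.706176 + 0.059885) = 2.786765
dt = 2.786765 - 2.776 = 0.010765

0.010765


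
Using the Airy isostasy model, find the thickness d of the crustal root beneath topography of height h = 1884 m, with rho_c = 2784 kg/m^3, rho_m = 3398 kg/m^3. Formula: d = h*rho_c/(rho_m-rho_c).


rho_m - rho_c = 3398 - 2784 = 614
d = 1884 * 2784 / 614
= 5245056 / 614
= 8542.44 m

8542.44


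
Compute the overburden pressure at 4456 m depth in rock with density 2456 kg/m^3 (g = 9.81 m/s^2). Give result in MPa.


P = rho * g * z / 1e6
= 2456 * 9.81 * 4456 / 1e6
= 107360012.16 / 1e6
= 107.36 MPa

107.36


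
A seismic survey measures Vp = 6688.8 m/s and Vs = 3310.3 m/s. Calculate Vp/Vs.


Vp/Vs = 6688.8 / 3310.3
= 2.0206

2.0206


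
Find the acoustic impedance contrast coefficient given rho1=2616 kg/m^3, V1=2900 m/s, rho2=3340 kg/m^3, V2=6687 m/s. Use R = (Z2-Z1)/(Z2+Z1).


Z1 = 2616 * 2900 = 7586400
Z2 = 3340 * 6687 = 22334580
R = (22334580 - 7586400) / (22334580 + 7586400) = 14748180 / 29920980 = 0.4929

0.4929


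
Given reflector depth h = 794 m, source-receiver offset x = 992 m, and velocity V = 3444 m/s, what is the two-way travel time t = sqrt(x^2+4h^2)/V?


x^2 + 4h^2 = 992^2 + 4*794^2 = 984064 + 2521744 = 3505808
sqrt(3505808) = 1872.3803
t = 1872.3803 / 3444 = 0.5437 s

0.5437


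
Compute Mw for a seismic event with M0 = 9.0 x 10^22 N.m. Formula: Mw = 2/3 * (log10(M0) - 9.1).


log10(M0) = log10(9.0 x 10^22) = 22.9542
Mw = 2/3 * (22.9542 - 9.1)
= 2/3 * 13.8542
= 9.24

9.24


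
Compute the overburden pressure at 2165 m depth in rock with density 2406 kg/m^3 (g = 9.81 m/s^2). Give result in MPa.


P = rho * g * z / 1e6
= 2406 * 9.81 * 2165 / 1e6
= 51100191.9 / 1e6
= 51.1002 MPa

51.1002


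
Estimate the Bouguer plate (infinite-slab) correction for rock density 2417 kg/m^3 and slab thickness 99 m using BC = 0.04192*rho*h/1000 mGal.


BC = 0.04192 * rho * h / 1000
= 0.04192 * 2417 * 99 / 1000
= 10.0307 mGal

10.0307


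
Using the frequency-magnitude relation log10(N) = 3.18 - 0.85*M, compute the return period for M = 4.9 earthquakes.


log10(N) = 3.18 - 0.85*4.9 = -0.985
N = 10^-0.985 = 0.103514
T = 1/N = 1/0.103514 = 9.6605 years

9.6605


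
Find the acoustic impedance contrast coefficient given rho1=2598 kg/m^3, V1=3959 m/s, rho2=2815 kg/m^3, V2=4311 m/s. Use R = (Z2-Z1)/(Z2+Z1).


Z1 = 2598 * 3959 = 10285482
Z2 = 2815 * 4311 = 12135465
R = (12135465 - 10285482) / (12135465 + 10285482) = 1849983 / 22420947 = 0.0825

0.0825


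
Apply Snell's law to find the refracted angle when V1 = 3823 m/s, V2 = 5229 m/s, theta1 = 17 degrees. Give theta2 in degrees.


sin(theta1) = sin(17 deg) = 0.292372
sin(theta2) = V2/V1 * sin(theta1) = 5229/3823 * 0.292372 = 0.399898
theta2 = arcsin(0.399898) = 23.5718 degrees

23.5718


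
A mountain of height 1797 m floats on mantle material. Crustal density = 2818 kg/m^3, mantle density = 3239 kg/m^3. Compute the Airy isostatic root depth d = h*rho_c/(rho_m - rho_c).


rho_m - rho_c = 3239 - 2818 = 421
d = 1797 * 2818 / 421
= 5063946 / 421
= 12028.38 m

12028.38


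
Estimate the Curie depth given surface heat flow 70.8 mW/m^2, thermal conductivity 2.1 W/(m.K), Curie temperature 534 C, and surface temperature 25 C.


T_Curie - T_surf = 534 - 25 = 509 C
Convert q to W/m^2: 70.8 mW/m^2 = 0.0708 W/m^2
d = 509 * 2.1 / 0.0708 = 15097.46 m

15097.46


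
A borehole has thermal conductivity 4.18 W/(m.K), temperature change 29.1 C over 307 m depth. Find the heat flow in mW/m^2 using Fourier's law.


q = k * dT / dz * 1000
= 4.18 * 29.1 / 307 * 1000
= 0.396215 * 1000
= 396.215 mW/m^2

396.215


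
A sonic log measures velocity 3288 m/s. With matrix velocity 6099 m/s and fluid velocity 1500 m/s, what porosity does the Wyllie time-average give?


1/V - 1/Vm = 1/3288 - 1/6099 = 0.00014017
1/Vf - 1/Vm = 1/1500 - 1/6099 = 0.00050271
phi = 0.00014017 / 0.00050271 = 0.2788

0.2788


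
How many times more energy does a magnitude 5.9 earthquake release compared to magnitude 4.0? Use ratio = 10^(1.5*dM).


M2 - M1 = 5.9 - 4.0 = 1.9
1.5 * 1.9 = 2.85
ratio = 10^2.85 = 707.95

707.95


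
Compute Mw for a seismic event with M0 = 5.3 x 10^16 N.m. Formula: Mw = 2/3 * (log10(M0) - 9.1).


log10(M0) = log10(5.3 x 10^16) = 16.7243
Mw = 2/3 * (16.7243 - 9.1)
= 2/3 * 7.6243
= 5.08

5.08


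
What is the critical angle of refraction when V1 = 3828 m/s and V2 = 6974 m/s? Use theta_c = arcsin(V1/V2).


V1/V2 = 3828/6974 = 0.548896
theta_c = arcsin(0.548896) = 33.2913 degrees

33.2913


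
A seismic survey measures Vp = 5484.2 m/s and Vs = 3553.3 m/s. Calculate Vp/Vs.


Vp/Vs = 5484.2 / 3553.3
= 1.5434

1.5434


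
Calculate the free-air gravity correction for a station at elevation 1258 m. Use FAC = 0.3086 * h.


FAC = 0.3086 * h
= 0.3086 * 1258
= 388.2188 mGal

388.2188


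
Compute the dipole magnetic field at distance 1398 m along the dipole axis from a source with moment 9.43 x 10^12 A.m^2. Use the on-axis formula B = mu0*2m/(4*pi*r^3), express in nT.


m = 9.43 x 10^12 = 9430000000000 A.m^2
2m = 18860000000000 A.m^2
r^3 = 1398^3 = 2732256792
B = (4pi*10^-7) * 18860000000000 / (4*pi * 2732256792) * 1e9
= 23700174.978681 / 34334551461.87 * 1e9
= 690271.8681 nT

690271.8681


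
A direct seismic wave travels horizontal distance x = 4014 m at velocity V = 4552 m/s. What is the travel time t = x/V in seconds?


t = x / V
= 4014 / 4552
= 0.8818 s

0.8818


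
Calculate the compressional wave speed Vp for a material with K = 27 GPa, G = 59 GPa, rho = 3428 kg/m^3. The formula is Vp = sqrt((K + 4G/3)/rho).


First compute the effective modulus:
K + 4G/3 = 27e9 + 4*59e9/3 = 105666666666.67 Pa
Then divide by density:
105666666666.67 / 3428 = 30824581.8748 Pa/(kg/m^3)
Take the square root:
Vp = sqrt(30824581.8748) = 5551.99 m/s

5551.99


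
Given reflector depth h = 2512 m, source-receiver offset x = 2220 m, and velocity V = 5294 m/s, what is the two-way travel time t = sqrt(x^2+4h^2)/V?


x^2 + 4h^2 = 2220^2 + 4*2512^2 = 4928400 + 25240576 = 30168976
sqrt(30168976) = 5492.6292
t = 5492.6292 / 5294 = 1.0375 s

1.0375


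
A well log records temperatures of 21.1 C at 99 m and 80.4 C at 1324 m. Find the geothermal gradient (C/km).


dT = 80.4 - 21.1 = 59.3 C
dz = 1324 - 99 = 1225 m
gradient = dT/dz * 1000 = 59.3/1225 * 1000 = 48.4082 C/km

48.4082


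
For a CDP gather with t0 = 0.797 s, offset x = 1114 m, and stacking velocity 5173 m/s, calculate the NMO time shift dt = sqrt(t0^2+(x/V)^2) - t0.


x/Vnmo = 1114/5173 = 0.215349
(x/Vnmo)^2 = 0.046375
t0^2 = 0.635209
sqrt(0.635209 + 0.046375) = 0.825581
dt = 0.825581 - 0.797 = 0.028581

0.028581


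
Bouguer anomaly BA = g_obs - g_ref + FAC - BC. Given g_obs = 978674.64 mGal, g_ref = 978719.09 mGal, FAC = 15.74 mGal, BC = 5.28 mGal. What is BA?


BA = g_obs - g_ref + FAC - BC
= 978674.64 - 978719.09 + 15.74 - 5.28
= -33.99 mGal

-33.99


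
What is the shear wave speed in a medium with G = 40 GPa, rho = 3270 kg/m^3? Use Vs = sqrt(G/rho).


Convert G to Pa: G = 40e9 Pa
Compute G/rho = 40e9 / 3270 = 12232415.9021
Vs = sqrt(12232415.9021) = 3497.49 m/s

3497.49


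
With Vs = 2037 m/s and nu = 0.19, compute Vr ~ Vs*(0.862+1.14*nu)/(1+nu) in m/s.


Numerator factor = 0.862 + 1.14*0.19 = 1.0786
Denominator = 1 + 0.19 = 1.19
Vr = 2037 * 1.0786 / 1.19 = 1846.31 m/s

1846.31


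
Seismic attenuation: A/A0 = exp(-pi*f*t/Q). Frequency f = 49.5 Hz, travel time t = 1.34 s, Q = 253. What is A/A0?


pi*f*t/Q = pi*49.5*1.34/253 = 0.823644
A/A0 = exp(-0.823644) = 0.43883

0.43883


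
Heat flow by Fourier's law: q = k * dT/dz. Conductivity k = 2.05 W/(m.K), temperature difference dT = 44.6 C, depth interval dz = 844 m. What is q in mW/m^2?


q = k * dT / dz * 1000
= 2.05 * 44.6 / 844 * 1000
= 0.108329 * 1000
= 108.3294 mW/m^2

108.3294


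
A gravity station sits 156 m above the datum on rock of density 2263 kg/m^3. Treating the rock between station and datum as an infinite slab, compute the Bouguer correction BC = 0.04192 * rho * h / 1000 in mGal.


BC = 0.04192 * rho * h / 1000
= 0.04192 * 2263 * 156 / 1000
= 14.7989 mGal

14.7989


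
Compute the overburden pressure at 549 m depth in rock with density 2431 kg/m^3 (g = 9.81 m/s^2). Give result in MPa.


P = rho * g * z / 1e6
= 2431 * 9.81 * 549 / 1e6
= 13092612.39 / 1e6
= 13.0926 MPa

13.0926


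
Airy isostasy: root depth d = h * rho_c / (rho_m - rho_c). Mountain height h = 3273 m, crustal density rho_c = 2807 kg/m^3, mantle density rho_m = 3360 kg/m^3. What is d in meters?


rho_m - rho_c = 3360 - 2807 = 553
d = 3273 * 2807 / 553
= 9187311 / 553
= 16613.58 m

16613.58


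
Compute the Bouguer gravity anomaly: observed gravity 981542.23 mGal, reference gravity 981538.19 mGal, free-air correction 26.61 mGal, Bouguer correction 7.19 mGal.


BA = g_obs - g_ref + FAC - BC
= 981542.23 - 981538.19 + 26.61 - 7.19
= 23.46 mGal

23.46


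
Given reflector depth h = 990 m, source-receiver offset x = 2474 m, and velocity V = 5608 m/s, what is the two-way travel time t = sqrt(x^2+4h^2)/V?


x^2 + 4h^2 = 2474^2 + 4*990^2 = 6120676 + 3920400 = 10041076
sqrt(10041076) = 3168.7657
t = 3168.7657 / 5608 = 0.565 s

0.565


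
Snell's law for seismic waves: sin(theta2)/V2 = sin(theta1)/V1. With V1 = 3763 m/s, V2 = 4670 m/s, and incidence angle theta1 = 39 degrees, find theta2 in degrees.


sin(theta1) = sin(39 deg) = 0.62932
sin(theta2) = V2/V1 * sin(theta1) = 4670/3763 * 0.62932 = 0.781006
theta2 = arcsin(0.781006) = 51.3528 degrees

51.3528


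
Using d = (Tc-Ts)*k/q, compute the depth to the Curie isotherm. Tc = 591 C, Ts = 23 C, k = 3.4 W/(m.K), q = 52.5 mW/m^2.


T_Curie - T_surf = 591 - 23 = 568 C
Convert q to W/m^2: 52.5 mW/m^2 = 0.0525 W/m^2
d = 568 * 3.4 / 0.0525 = 36784.76 m

36784.76


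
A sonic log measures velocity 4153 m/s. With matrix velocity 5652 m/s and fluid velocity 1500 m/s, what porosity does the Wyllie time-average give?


1/V - 1/Vm = 1/4153 - 1/5652 = 6.386e-05
1/Vf - 1/Vm = 1/1500 - 1/5652 = 0.00048974
phi = 6.386e-05 / 0.00048974 = 0.1304

0.1304


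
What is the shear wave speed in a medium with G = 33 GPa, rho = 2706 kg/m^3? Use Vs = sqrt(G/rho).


Convert G to Pa: G = 33e9 Pa
Compute G/rho = 33e9 / 2706 = 12195121.9512
Vs = sqrt(12195121.9512) = 3492.15 m/s

3492.15


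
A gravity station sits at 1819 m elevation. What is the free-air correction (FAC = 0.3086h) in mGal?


FAC = 0.3086 * h
= 0.3086 * 1819
= 561.3434 mGal

561.3434


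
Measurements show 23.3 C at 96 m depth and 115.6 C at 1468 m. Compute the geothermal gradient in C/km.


dT = 115.6 - 23.3 = 92.3 C
dz = 1468 - 96 = 1372 m
gradient = dT/dz * 1000 = 92.3/1372 * 1000 = 67.2741 C/km

67.2741


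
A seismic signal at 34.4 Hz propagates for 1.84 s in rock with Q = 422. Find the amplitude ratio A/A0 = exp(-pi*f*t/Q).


pi*f*t/Q = pi*34.4*1.84/422 = 0.471209
A/A0 = exp(-0.471209) = 0.624247

0.624247


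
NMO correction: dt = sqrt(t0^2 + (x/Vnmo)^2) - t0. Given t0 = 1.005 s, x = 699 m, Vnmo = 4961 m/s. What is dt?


x/Vnmo = 699/4961 = 0.140899
(x/Vnmo)^2 = 0.019853
t0^2 = 1.010025
sqrt(1.010025 + 0.019853) = 1.014829
dt = 1.014829 - 1.005 = 0.009829

0.009829


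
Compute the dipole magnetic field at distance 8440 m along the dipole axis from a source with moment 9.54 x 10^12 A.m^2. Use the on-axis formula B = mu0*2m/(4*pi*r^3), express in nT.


m = 9.54 x 10^12 = 9540000000000 A.m^2
2m = 19080000000000 A.m^2
r^3 = 8440^3 = 601211584000
B = (4pi*10^-7) * 19080000000000 / (4*pi * 601211584000) * 1e9
= 23976635.132197 / 7555047582189.93 * 1e9
= 3173.5915 nT

3173.5915


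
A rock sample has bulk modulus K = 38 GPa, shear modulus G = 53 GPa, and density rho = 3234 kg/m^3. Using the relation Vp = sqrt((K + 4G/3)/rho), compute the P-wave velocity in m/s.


First compute the effective modulus:
K + 4G/3 = 38e9 + 4*53e9/3 = 108666666666.67 Pa
Then divide by density:
108666666666.67 / 3234 = 33601319.3156 Pa/(kg/m^3)
Take the square root:
Vp = sqrt(33601319.3156) = 5796.66 m/s

5796.66


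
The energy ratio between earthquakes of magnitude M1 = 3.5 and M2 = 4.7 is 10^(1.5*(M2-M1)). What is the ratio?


M2 - M1 = 4.7 - 3.5 = 1.2
1.5 * 1.2 = 1.8
ratio = 10^1.8 = 63.1

63.1


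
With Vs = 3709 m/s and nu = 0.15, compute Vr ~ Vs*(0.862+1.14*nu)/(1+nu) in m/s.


Numerator factor = 0.862 + 1.14*0.15 = 1.033
Denominator = 1 + 0.15 = 1.15
Vr = 3709 * 1.033 / 1.15 = 3331.65 m/s

3331.65


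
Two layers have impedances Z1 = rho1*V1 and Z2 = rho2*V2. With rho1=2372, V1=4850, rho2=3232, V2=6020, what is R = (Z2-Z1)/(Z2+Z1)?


Z1 = 2372 * 4850 = 11504200
Z2 = 3232 * 6020 = 19456640
R = (19456640 - 11504200) / (19456640 + 11504200) = 7952440 / 30960840 = 0.2569

0.2569


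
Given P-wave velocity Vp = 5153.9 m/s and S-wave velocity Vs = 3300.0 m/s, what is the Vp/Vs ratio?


Vp/Vs = 5153.9 / 3300.0
= 1.5618

1.5618


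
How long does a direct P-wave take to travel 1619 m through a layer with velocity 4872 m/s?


t = x / V
= 1619 / 4872
= 0.3323 s

0.3323


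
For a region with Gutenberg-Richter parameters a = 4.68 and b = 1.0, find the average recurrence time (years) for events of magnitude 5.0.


log10(N) = 4.68 - 1.0*5.0 = -0.32
N = 10^-0.32 = 0.47863
T = 1/N = 1/0.47863 = 2.0893 years

2.0893


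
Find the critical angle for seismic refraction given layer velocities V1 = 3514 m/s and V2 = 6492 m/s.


V1/V2 = 3514/6492 = 0.541282
theta_c = arcsin(0.541282) = 32.7709 degrees

32.7709


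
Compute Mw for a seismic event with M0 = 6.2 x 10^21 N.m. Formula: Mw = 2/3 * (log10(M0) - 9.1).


log10(M0) = log10(6.2 x 10^21) = 21.7924
Mw = 2/3 * (21.7924 - 9.1)
= 2/3 * 12.6924
= 8.46

8.46


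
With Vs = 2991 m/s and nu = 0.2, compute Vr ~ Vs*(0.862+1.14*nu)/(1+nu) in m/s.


Numerator factor = 0.862 + 1.14*0.2 = 1.09
Denominator = 1 + 0.2 = 1.2
Vr = 2991 * 1.09 / 1.2 = 2716.82 m/s

2716.82


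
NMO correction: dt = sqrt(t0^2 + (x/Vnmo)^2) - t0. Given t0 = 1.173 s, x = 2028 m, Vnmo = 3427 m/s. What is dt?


x/Vnmo = 2028/3427 = 0.591771
(x/Vnmo)^2 = 0.350193
t0^2 = 1.375929
sqrt(1.375929 + 0.350193) = 1.31382
dt = 1.31382 - 1.173 = 0.14082

0.14082


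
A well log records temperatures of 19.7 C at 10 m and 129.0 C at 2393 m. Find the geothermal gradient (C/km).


dT = 129.0 - 19.7 = 109.3 C
dz = 2393 - 10 = 2383 m
gradient = dT/dz * 1000 = 109.3/2383 * 1000 = 45.8666 C/km

45.8666


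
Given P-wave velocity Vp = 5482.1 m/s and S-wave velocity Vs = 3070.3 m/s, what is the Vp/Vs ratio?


Vp/Vs = 5482.1 / 3070.3
= 1.7855

1.7855


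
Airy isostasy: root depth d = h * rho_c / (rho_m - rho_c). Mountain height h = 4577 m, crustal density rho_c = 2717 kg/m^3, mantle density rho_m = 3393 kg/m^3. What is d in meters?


rho_m - rho_c = 3393 - 2717 = 676
d = 4577 * 2717 / 676
= 12435709 / 676
= 18396.02 m

18396.02


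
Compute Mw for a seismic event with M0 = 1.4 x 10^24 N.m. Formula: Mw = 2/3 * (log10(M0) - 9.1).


log10(M0) = log10(1.4 x 10^24) = 24.1461
Mw = 2/3 * (24.1461 - 9.1)
= 2/3 * 15.0461
= 10.03

10.03


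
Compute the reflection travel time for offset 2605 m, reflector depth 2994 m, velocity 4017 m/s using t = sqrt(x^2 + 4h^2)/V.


x^2 + 4h^2 = 2605^2 + 4*2994^2 = 6786025 + 35856144 = 42642169
sqrt(42642169) = 6530.0972
t = 6530.0972 / 4017 = 1.6256 s

1.6256


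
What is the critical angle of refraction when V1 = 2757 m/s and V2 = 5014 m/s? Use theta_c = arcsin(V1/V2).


V1/V2 = 2757/5014 = 0.54986
theta_c = arcsin(0.54986) = 33.3574 degrees

33.3574


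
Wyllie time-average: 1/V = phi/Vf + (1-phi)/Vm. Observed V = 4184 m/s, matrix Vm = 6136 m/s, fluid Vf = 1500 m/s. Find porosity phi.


1/V - 1/Vm = 1/4184 - 1/6136 = 7.603e-05
1/Vf - 1/Vm = 1/1500 - 1/6136 = 0.00050369
phi = 7.603e-05 / 0.00050369 = 0.151

0.151


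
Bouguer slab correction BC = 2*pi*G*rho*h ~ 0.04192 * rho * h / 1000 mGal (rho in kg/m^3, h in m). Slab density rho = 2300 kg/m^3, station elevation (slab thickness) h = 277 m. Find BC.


BC = 0.04192 * rho * h / 1000
= 0.04192 * 2300 * 277 / 1000
= 26.7072 mGal

26.7072


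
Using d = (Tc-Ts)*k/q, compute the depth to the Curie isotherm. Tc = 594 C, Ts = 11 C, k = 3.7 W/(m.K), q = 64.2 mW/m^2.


T_Curie - T_surf = 594 - 11 = 583 C
Convert q to W/m^2: 64.2 mW/m^2 = 0.0642 W/m^2
d = 583 * 3.7 / 0.0642 = 33599.69 m

33599.69


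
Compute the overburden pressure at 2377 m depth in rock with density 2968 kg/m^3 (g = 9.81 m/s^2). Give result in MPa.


P = rho * g * z / 1e6
= 2968 * 9.81 * 2377 / 1e6
= 69208922.16 / 1e6
= 69.2089 MPa

69.2089


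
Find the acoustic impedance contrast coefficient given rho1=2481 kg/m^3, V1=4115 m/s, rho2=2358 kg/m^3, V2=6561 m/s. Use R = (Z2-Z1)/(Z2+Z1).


Z1 = 2481 * 4115 = 10209315
Z2 = 2358 * 6561 = 15470838
R = (15470838 - 10209315) / (15470838 + 10209315) = 5261523 / 25680153 = 0.2049

0.2049


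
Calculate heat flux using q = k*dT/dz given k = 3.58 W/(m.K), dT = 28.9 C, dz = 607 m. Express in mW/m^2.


q = k * dT / dz * 1000
= 3.58 * 28.9 / 607 * 1000
= 0.170448 * 1000
= 170.4481 mW/m^2

170.4481


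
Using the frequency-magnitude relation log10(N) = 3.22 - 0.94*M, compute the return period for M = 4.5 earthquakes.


log10(N) = 3.22 - 0.94*4.5 = -1.01
N = 10^-1.01 = 0.097724
T = 1/N = 1/0.097724 = 10.2329 years

10.2329


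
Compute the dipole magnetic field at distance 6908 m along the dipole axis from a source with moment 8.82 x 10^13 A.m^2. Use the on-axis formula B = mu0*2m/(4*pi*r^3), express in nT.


m = 8.82 x 10^13 = 88200000000000 A.m^2
2m = 176400000000000 A.m^2
r^3 = 6908^3 = 329652965312
B = (4pi*10^-7) * 176400000000000 / (4*pi * 329652965312) * 1e9
= 221670777.637296 / 4142541336233.08 * 1e9
= 53510.8185 nT

53510.8185


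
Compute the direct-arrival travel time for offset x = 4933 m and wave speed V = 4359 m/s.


t = x / V
= 4933 / 4359
= 1.1317 s

1.1317


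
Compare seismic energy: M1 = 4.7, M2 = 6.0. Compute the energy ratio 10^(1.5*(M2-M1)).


M2 - M1 = 6.0 - 4.7 = 1.3
1.5 * 1.3 = 1.95
ratio = 10^1.95 = 89.13

89.13


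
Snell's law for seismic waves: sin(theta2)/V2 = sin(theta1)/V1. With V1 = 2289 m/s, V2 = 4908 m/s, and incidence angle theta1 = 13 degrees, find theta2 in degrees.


sin(theta1) = sin(13 deg) = 0.224951
sin(theta2) = V2/V1 * sin(theta1) = 4908/2289 * 0.224951 = 0.482333
theta2 = arcsin(0.482333) = 28.8379 degrees

28.8379


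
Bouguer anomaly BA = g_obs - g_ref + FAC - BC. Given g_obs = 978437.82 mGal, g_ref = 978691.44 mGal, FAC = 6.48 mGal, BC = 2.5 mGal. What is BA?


BA = g_obs - g_ref + FAC - BC
= 978437.82 - 978691.44 + 6.48 - 2.5
= -249.64 mGal

-249.64


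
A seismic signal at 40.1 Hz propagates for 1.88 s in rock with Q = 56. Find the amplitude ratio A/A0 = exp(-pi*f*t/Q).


pi*f*t/Q = pi*40.1*1.88/56 = 4.229257
A/A0 = exp(-4.229257) = 0.014563

0.014563


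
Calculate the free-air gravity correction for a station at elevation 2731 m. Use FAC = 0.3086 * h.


FAC = 0.3086 * h
= 0.3086 * 2731
= 842.7866 mGal

842.7866


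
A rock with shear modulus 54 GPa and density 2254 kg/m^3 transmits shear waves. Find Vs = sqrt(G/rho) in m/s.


Convert G to Pa: G = 54e9 Pa
Compute G/rho = 54e9 / 2254 = 23957409.0506
Vs = sqrt(23957409.0506) = 4894.63 m/s

4894.63


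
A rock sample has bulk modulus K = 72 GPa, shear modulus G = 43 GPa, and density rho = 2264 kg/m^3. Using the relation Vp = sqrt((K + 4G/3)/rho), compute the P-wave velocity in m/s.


First compute the effective modulus:
K + 4G/3 = 72e9 + 4*43e9/3 = 129333333333.33 Pa
Then divide by density:
129333333333.33 / 2264 = 57126030.6243 Pa/(kg/m^3)
Take the square root:
Vp = sqrt(57126030.6243) = 7558.18 m/s

7558.18


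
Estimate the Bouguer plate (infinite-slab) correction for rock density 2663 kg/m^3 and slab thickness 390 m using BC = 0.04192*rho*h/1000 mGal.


BC = 0.04192 * rho * h / 1000
= 0.04192 * 2663 * 390 / 1000
= 43.5369 mGal

43.5369
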